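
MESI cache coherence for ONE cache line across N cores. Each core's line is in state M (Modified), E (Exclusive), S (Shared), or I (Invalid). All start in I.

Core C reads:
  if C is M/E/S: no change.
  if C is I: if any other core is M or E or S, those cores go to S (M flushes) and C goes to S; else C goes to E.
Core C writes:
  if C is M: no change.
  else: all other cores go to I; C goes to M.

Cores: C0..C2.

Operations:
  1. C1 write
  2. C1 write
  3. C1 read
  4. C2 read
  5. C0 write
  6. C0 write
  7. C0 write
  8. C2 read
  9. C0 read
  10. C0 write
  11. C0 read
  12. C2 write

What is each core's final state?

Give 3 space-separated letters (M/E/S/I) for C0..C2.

Answer: I I M

Derivation:
Op 1: C1 write [C1 write: invalidate none -> C1=M] -> [I,M,I]
Op 2: C1 write [C1 write: already M (modified), no change] -> [I,M,I]
Op 3: C1 read [C1 read: already in M, no change] -> [I,M,I]
Op 4: C2 read [C2 read from I: others=['C1=M'] -> C2=S, others downsized to S] -> [I,S,S]
Op 5: C0 write [C0 write: invalidate ['C1=S', 'C2=S'] -> C0=M] -> [M,I,I]
Op 6: C0 write [C0 write: already M (modified), no change] -> [M,I,I]
Op 7: C0 write [C0 write: already M (modified), no change] -> [M,I,I]
Op 8: C2 read [C2 read from I: others=['C0=M'] -> C2=S, others downsized to S] -> [S,I,S]
Op 9: C0 read [C0 read: already in S, no change] -> [S,I,S]
Op 10: C0 write [C0 write: invalidate ['C2=S'] -> C0=M] -> [M,I,I]
Op 11: C0 read [C0 read: already in M, no change] -> [M,I,I]
Op 12: C2 write [C2 write: invalidate ['C0=M'] -> C2=M] -> [I,I,M]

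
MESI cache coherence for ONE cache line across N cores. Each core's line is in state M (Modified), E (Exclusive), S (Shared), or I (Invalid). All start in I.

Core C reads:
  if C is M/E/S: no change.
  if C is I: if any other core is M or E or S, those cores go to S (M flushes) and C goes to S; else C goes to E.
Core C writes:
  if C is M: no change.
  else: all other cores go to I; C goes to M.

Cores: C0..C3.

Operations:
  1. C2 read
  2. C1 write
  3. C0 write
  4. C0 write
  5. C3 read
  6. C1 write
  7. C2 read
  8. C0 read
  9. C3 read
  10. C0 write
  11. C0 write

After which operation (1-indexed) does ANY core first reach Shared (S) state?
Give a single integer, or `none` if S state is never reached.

Answer: 5

Derivation:
Op 1: C2 read [C2 read from I: no other sharers -> C2=E (exclusive)] -> [I,I,E,I]
Op 2: C1 write [C1 write: invalidate ['C2=E'] -> C1=M] -> [I,M,I,I]
Op 3: C0 write [C0 write: invalidate ['C1=M'] -> C0=M] -> [M,I,I,I]
Op 4: C0 write [C0 write: already M (modified), no change] -> [M,I,I,I]
Op 5: C3 read [C3 read from I: others=['C0=M'] -> C3=S, others downsized to S] -> [S,I,I,S]
  -> First S state at op 5; remaining ops need not be traced.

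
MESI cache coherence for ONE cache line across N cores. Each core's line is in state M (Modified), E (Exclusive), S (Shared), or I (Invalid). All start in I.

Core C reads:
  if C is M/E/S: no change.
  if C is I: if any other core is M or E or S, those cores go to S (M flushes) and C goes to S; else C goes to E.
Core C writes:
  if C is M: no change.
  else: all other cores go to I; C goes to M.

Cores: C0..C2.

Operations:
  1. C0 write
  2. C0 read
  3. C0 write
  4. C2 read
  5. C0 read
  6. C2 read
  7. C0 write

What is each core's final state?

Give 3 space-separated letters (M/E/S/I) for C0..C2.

Answer: M I I

Derivation:
Op 1: C0 write [C0 write: invalidate none -> C0=M] -> [M,I,I]
Op 2: C0 read [C0 read: already in M, no change] -> [M,I,I]
Op 3: C0 write [C0 write: already M (modified), no change] -> [M,I,I]
Op 4: C2 read [C2 read from I: others=['C0=M'] -> C2=S, others downsized to S] -> [S,I,S]
Op 5: C0 read [C0 read: already in S, no change] -> [S,I,S]
Op 6: C2 read [C2 read: already in S, no change] -> [S,I,S]
Op 7: C0 write [C0 write: invalidate ['C2=S'] -> C0=M] -> [M,I,I]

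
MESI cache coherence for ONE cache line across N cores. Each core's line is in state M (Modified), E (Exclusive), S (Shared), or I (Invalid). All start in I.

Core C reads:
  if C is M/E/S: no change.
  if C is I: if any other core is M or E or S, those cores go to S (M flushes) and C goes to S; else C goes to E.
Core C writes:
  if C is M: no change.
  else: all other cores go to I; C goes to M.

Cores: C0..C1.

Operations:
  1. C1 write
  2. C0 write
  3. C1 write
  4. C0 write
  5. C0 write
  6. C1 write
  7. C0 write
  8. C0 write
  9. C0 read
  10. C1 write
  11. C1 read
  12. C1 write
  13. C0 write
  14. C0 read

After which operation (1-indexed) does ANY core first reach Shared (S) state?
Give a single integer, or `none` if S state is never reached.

Op 1: C1 write [C1 write: invalidate none -> C1=M] -> [I,M]
Op 2: C0 write [C0 write: invalidate ['C1=M'] -> C0=M] -> [M,I]
Op 3: C1 write [C1 write: invalidate ['C0=M'] -> C1=M] -> [I,M]
Op 4: C0 write [C0 write: invalidate ['C1=M'] -> C0=M] -> [M,I]
Op 5: C0 write [C0 write: already M (modified), no change] -> [M,I]
Op 6: C1 write [C1 write: invalidate ['C0=M'] -> C1=M] -> [I,M]
Op 7: C0 write [C0 write: invalidate ['C1=M'] -> C0=M] -> [M,I]
Op 8: C0 write [C0 write: already M (modified), no change] -> [M,I]
Op 9: C0 read [C0 read: already in M, no change] -> [M,I]
Op 10: C1 write [C1 write: invalidate ['C0=M'] -> C1=M] -> [I,M]
Op 11: C1 read [C1 read: already in M, no change] -> [I,M]
Op 12: C1 write [C1 write: already M (modified), no change] -> [I,M]
Op 13: C0 write [C0 write: invalidate ['C1=M'] -> C0=M] -> [M,I]
Op 14: C0 read [C0 read: already in M, no change] -> [M,I]
S state never reached in this sequence.

Answer: none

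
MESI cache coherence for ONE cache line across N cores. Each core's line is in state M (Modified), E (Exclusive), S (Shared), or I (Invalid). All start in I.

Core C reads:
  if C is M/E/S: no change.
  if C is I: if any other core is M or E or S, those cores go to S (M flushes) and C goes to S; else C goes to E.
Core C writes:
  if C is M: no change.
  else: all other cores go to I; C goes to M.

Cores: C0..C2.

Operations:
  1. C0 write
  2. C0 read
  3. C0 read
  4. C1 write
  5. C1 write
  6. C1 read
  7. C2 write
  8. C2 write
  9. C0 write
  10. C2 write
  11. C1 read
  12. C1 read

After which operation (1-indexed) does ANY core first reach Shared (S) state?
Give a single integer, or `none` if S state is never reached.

Op 1: C0 write [C0 write: invalidate none -> C0=M] -> [M,I,I]
Op 2: C0 read [C0 read: already in M, no change] -> [M,I,I]
Op 3: C0 read [C0 read: already in M, no change] -> [M,I,I]
Op 4: C1 write [C1 write: invalidate ['C0=M'] -> C1=M] -> [I,M,I]
Op 5: C1 write [C1 write: already M (modified), no change] -> [I,M,I]
Op 6: C1 read [C1 read: already in M, no change] -> [I,M,I]
Op 7: C2 write [C2 write: invalidate ['C1=M'] -> C2=M] -> [I,I,M]
Op 8: C2 write [C2 write: already M (modified), no change] -> [I,I,M]
Op 9: C0 write [C0 write: invalidate ['C2=M'] -> C0=M] -> [M,I,I]
Op 10: C2 write [C2 write: invalidate ['C0=M'] -> C2=M] -> [I,I,M]
Op 11: C1 read [C1 read from I: others=['C2=M'] -> C1=S, others downsized to S] -> [I,S,S]
  -> First S state at op 11; remaining ops need not be traced.

Answer: 11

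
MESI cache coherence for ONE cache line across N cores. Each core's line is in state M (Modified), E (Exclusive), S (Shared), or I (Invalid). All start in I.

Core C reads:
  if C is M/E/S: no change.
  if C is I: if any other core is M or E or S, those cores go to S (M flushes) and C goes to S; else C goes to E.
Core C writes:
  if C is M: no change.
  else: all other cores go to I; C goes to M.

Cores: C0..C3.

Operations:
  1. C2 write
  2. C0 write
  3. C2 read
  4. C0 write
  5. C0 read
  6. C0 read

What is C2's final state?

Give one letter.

Answer: I

Derivation:
Op 1: C2 write [C2 write: invalidate none -> C2=M] -> [I,I,M,I]
Op 2: C0 write [C0 write: invalidate ['C2=M'] -> C0=M] -> [M,I,I,I]
Op 3: C2 read [C2 read from I: others=['C0=M'] -> C2=S, others downsized to S] -> [S,I,S,I]
Op 4: C0 write [C0 write: invalidate ['C2=S'] -> C0=M] -> [M,I,I,I]
Op 5: C0 read [C0 read: already in M, no change] -> [M,I,I,I]
Op 6: C0 read [C0 read: already in M, no change] -> [M,I,I,I]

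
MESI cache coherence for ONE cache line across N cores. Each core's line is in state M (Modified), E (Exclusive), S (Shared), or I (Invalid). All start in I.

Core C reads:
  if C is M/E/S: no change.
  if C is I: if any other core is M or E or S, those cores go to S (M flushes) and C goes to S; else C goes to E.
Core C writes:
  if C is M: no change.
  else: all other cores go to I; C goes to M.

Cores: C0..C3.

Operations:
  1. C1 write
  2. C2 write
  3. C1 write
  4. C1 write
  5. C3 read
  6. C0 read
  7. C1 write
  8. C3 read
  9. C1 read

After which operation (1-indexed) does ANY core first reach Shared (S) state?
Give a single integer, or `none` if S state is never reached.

Answer: 5

Derivation:
Op 1: C1 write [C1 write: invalidate none -> C1=M] -> [I,M,I,I]
Op 2: C2 write [C2 write: invalidate ['C1=M'] -> C2=M] -> [I,I,M,I]
Op 3: C1 write [C1 write: invalidate ['C2=M'] -> C1=M] -> [I,M,I,I]
Op 4: C1 write [C1 write: already M (modified), no change] -> [I,M,I,I]
Op 5: C3 read [C3 read from I: others=['C1=M'] -> C3=S, others downsized to S] -> [I,S,I,S]
  -> First S state at op 5; remaining ops need not be traced.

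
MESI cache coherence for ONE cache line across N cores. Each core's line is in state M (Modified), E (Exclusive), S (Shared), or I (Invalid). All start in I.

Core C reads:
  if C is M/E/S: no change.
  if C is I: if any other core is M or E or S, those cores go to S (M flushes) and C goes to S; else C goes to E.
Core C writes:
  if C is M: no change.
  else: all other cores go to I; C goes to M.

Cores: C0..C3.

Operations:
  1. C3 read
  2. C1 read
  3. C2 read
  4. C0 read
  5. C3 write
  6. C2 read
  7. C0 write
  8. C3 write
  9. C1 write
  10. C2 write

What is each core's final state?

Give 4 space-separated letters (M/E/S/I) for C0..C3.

Op 1: C3 read [C3 read from I: no other sharers -> C3=E (exclusive)] -> [I,I,I,E]
Op 2: C1 read [C1 read from I: others=['C3=E'] -> C1=S, others downsized to S] -> [I,S,I,S]
Op 3: C2 read [C2 read from I: others=['C1=S', 'C3=S'] -> C2=S, others downsized to S] -> [I,S,S,S]
Op 4: C0 read [C0 read from I: others=['C1=S', 'C2=S', 'C3=S'] -> C0=S, others downsized to S] -> [S,S,S,S]
Op 5: C3 write [C3 write: invalidate ['C0=S', 'C1=S', 'C2=S'] -> C3=M] -> [I,I,I,M]
Op 6: C2 read [C2 read from I: others=['C3=M'] -> C2=S, others downsized to S] -> [I,I,S,S]
Op 7: C0 write [C0 write: invalidate ['C2=S', 'C3=S'] -> C0=M] -> [M,I,I,I]
Op 8: C3 write [C3 write: invalidate ['C0=M'] -> C3=M] -> [I,I,I,M]
Op 9: C1 write [C1 write: invalidate ['C3=M'] -> C1=M] -> [I,M,I,I]
Op 10: C2 write [C2 write: invalidate ['C1=M'] -> C2=M] -> [I,I,M,I]

Answer: I I M I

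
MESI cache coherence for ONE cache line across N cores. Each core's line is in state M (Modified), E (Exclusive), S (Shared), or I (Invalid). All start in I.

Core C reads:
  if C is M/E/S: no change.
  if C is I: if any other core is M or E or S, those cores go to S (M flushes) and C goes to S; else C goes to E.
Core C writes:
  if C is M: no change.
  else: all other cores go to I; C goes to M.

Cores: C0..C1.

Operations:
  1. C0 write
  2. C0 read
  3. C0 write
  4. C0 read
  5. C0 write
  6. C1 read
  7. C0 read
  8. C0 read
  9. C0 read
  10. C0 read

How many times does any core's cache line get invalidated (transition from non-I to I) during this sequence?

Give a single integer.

Answer: 0

Derivation:
Op 1: C0 write [C0 write: invalidate none -> C0=M] -> [M,I] (invalidations this op: 0; running total: 0)
Op 2: C0 read [C0 read: already in M, no change] -> [M,I] (invalidations this op: 0; running total: 0)
Op 3: C0 write [C0 write: already M (modified), no change] -> [M,I] (invalidations this op: 0; running total: 0)
Op 4: C0 read [C0 read: already in M, no change] -> [M,I] (invalidations this op: 0; running total: 0)
Op 5: C0 write [C0 write: already M (modified), no change] -> [M,I] (invalidations this op: 0; running total: 0)
Op 6: C1 read [C1 read from I: others=['C0=M'] -> C1=S, others downsized to S] -> [S,S] (invalidations this op: 0; running total: 0)
Op 7: C0 read [C0 read: already in S, no change] -> [S,S] (invalidations this op: 0; running total: 0)
Op 8: C0 read [C0 read: already in S, no change] -> [S,S] (invalidations this op: 0; running total: 0)
Op 9: C0 read [C0 read: already in S, no change] -> [S,S] (invalidations this op: 0; running total: 0)
Op 10: C0 read [C0 read: already in S, no change] -> [S,S] (invalidations this op: 0; running total: 0)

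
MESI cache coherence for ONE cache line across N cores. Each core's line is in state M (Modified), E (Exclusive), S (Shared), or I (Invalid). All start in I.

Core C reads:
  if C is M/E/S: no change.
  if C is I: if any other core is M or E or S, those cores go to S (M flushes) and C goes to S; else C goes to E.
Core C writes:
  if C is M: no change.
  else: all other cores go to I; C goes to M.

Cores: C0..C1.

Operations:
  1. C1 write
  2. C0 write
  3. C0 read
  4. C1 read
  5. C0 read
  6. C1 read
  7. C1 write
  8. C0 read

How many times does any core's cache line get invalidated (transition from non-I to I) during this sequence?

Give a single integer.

Op 1: C1 write [C1 write: invalidate none -> C1=M] -> [I,M] (invalidations this op: 0; running total: 0)
Op 2: C0 write [C0 write: invalidate ['C1=M'] -> C0=M] -> [M,I] (invalidations this op: 1; running total: 1)
Op 3: C0 read [C0 read: already in M, no change] -> [M,I] (invalidations this op: 0; running total: 1)
Op 4: C1 read [C1 read from I: others=['C0=M'] -> C1=S, others downsized to S] -> [S,S] (invalidations this op: 0; running total: 1)
Op 5: C0 read [C0 read: already in S, no change] -> [S,S] (invalidations this op: 0; running total: 1)
Op 6: C1 read [C1 read: already in S, no change] -> [S,S] (invalidations this op: 0; running total: 1)
Op 7: C1 write [C1 write: invalidate ['C0=S'] -> C1=M] -> [I,M] (invalidations this op: 1; running total: 2)
Op 8: C0 read [C0 read from I: others=['C1=M'] -> C0=S, others downsized to S] -> [S,S] (invalidations this op: 0; running total: 2)

Answer: 2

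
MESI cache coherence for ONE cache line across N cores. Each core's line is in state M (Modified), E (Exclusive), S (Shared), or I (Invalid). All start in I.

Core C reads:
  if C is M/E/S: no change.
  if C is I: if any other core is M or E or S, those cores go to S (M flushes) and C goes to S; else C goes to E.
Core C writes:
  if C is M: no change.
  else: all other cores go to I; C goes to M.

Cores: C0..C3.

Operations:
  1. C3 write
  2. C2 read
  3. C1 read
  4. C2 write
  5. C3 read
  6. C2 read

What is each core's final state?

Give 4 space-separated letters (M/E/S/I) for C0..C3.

Answer: I I S S

Derivation:
Op 1: C3 write [C3 write: invalidate none -> C3=M] -> [I,I,I,M]
Op 2: C2 read [C2 read from I: others=['C3=M'] -> C2=S, others downsized to S] -> [I,I,S,S]
Op 3: C1 read [C1 read from I: others=['C2=S', 'C3=S'] -> C1=S, others downsized to S] -> [I,S,S,S]
Op 4: C2 write [C2 write: invalidate ['C1=S', 'C3=S'] -> C2=M] -> [I,I,M,I]
Op 5: C3 read [C3 read from I: others=['C2=M'] -> C3=S, others downsized to S] -> [I,I,S,S]
Op 6: C2 read [C2 read: already in S, no change] -> [I,I,S,S]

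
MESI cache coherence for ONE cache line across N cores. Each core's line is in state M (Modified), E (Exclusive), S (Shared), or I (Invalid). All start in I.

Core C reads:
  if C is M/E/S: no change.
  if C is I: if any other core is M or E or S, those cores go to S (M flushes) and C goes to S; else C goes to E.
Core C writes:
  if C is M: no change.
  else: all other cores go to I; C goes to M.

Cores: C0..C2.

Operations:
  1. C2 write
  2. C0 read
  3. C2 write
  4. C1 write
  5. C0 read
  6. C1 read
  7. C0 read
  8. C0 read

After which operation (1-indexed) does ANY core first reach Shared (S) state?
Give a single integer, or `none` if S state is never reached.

Op 1: C2 write [C2 write: invalidate none -> C2=M] -> [I,I,M]
Op 2: C0 read [C0 read from I: others=['C2=M'] -> C0=S, others downsized to S] -> [S,I,S]
  -> First S state at op 2; remaining ops need not be traced.

Answer: 2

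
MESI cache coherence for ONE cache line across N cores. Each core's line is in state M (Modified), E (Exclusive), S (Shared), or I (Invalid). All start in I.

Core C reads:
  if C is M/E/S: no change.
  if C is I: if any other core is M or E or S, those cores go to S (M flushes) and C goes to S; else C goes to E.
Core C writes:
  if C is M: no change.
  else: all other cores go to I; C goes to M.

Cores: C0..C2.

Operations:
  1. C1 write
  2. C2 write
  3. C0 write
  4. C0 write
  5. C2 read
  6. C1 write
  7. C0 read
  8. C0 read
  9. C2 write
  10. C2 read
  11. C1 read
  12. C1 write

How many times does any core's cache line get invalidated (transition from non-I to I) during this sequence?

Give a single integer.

Op 1: C1 write [C1 write: invalidate none -> C1=M] -> [I,M,I] (invalidations this op: 0; running total: 0)
Op 2: C2 write [C2 write: invalidate ['C1=M'] -> C2=M] -> [I,I,M] (invalidations this op: 1; running total: 1)
Op 3: C0 write [C0 write: invalidate ['C2=M'] -> C0=M] -> [M,I,I] (invalidations this op: 1; running total: 2)
Op 4: C0 write [C0 write: already M (modified), no change] -> [M,I,I] (invalidations this op: 0; running total: 2)
Op 5: C2 read [C2 read from I: others=['C0=M'] -> C2=S, others downsized to S] -> [S,I,S] (invalidations this op: 0; running total: 2)
Op 6: C1 write [C1 write: invalidate ['C0=S', 'C2=S'] -> C1=M] -> [I,M,I] (invalidations this op: 2; running total: 4)
Op 7: C0 read [C0 read from I: others=['C1=M'] -> C0=S, others downsized to S] -> [S,S,I] (invalidations this op: 0; running total: 4)
Op 8: C0 read [C0 read: already in S, no change] -> [S,S,I] (invalidations this op: 0; running total: 4)
Op 9: C2 write [C2 write: invalidate ['C0=S', 'C1=S'] -> C2=M] -> [I,I,M] (invalidations this op: 2; running total: 6)
Op 10: C2 read [C2 read: already in M, no change] -> [I,I,M] (invalidations this op: 0; running total: 6)
Op 11: C1 read [C1 read from I: others=['C2=M'] -> C1=S, others downsized to S] -> [I,S,S] (invalidations this op: 0; running total: 6)
Op 12: C1 write [C1 write: invalidate ['C2=S'] -> C1=M] -> [I,M,I] (invalidations this op: 1; running total: 7)

Answer: 7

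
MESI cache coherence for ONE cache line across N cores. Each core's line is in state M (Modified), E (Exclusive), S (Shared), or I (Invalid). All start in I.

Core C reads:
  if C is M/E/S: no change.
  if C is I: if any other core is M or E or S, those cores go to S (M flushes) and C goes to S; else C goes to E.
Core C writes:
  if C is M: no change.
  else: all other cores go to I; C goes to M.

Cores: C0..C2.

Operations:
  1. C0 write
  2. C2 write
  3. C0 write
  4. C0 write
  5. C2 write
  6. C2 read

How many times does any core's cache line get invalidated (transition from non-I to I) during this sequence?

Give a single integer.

Op 1: C0 write [C0 write: invalidate none -> C0=M] -> [M,I,I] (invalidations this op: 0; running total: 0)
Op 2: C2 write [C2 write: invalidate ['C0=M'] -> C2=M] -> [I,I,M] (invalidations this op: 1; running total: 1)
Op 3: C0 write [C0 write: invalidate ['C2=M'] -> C0=M] -> [M,I,I] (invalidations this op: 1; running total: 2)
Op 4: C0 write [C0 write: already M (modified), no change] -> [M,I,I] (invalidations this op: 0; running total: 2)
Op 5: C2 write [C2 write: invalidate ['C0=M'] -> C2=M] -> [I,I,M] (invalidations this op: 1; running total: 3)
Op 6: C2 read [C2 read: already in M, no change] -> [I,I,M] (invalidations this op: 0; running total: 3)

Answer: 3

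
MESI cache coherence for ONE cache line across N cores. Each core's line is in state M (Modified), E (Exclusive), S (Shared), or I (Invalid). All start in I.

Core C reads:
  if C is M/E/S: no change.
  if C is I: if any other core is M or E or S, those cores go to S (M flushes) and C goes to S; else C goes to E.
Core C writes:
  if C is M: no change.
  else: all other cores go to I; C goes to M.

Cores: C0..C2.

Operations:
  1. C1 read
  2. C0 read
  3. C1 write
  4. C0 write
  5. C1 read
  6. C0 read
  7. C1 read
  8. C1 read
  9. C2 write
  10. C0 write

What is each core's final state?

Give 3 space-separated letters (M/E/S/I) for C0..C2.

Answer: M I I

Derivation:
Op 1: C1 read [C1 read from I: no other sharers -> C1=E (exclusive)] -> [I,E,I]
Op 2: C0 read [C0 read from I: others=['C1=E'] -> C0=S, others downsized to S] -> [S,S,I]
Op 3: C1 write [C1 write: invalidate ['C0=S'] -> C1=M] -> [I,M,I]
Op 4: C0 write [C0 write: invalidate ['C1=M'] -> C0=M] -> [M,I,I]
Op 5: C1 read [C1 read from I: others=['C0=M'] -> C1=S, others downsized to S] -> [S,S,I]
Op 6: C0 read [C0 read: already in S, no change] -> [S,S,I]
Op 7: C1 read [C1 read: already in S, no change] -> [S,S,I]
Op 8: C1 read [C1 read: already in S, no change] -> [S,S,I]
Op 9: C2 write [C2 write: invalidate ['C0=S', 'C1=S'] -> C2=M] -> [I,I,M]
Op 10: C0 write [C0 write: invalidate ['C2=M'] -> C0=M] -> [M,I,I]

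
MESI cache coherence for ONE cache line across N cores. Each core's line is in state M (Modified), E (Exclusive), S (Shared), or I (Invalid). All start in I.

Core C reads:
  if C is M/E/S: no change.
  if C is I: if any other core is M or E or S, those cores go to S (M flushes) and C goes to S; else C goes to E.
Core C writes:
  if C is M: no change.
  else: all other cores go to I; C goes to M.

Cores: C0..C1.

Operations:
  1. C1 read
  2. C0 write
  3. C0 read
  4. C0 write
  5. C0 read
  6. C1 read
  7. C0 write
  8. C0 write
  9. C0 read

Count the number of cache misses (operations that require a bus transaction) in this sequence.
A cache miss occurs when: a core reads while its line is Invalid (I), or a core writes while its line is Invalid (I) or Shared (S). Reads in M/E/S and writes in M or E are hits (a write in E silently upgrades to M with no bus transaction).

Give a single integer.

Answer: 4

Derivation:
Op 1: C1 read [C1 read from I: no other sharers -> C1=E (exclusive)] -> [I,E] [MISS #1: read from I]
Op 2: C0 write [C0 write: invalidate ['C1=E'] -> C0=M] -> [M,I] [MISS #2: write from I]
Op 3: C0 read [C0 read: already in M, no change] -> [M,I] [hit: read from M]
Op 4: C0 write [C0 write: already M (modified), no change] -> [M,I] [hit: write from M]
Op 5: C0 read [C0 read: already in M, no change] -> [M,I] [hit: read from M]
Op 6: C1 read [C1 read from I: others=['C0=M'] -> C1=S, others downsized to S] -> [S,S] [MISS #3: read from I]
Op 7: C0 write [C0 write: invalidate ['C1=S'] -> C0=M] -> [M,I] [MISS #4: write from S]
Op 8: C0 write [C0 write: already M (modified), no change] -> [M,I] [hit: write from M]
Op 9: C0 read [C0 read: already in M, no change] -> [M,I] [hit: read from M]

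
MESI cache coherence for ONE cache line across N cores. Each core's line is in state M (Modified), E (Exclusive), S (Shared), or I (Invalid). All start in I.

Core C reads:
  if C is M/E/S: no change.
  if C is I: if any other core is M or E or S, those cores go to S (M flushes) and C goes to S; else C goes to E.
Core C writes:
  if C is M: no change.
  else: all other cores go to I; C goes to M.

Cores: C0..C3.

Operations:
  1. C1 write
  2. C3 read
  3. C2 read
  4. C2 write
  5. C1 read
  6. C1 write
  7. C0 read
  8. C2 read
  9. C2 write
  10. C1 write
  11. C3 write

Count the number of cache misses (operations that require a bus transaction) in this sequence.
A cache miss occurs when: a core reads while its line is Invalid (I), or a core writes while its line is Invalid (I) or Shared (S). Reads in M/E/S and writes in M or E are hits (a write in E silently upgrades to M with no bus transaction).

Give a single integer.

Answer: 11

Derivation:
Op 1: C1 write [C1 write: invalidate none -> C1=M] -> [I,M,I,I] [MISS #1: write from I]
Op 2: C3 read [C3 read from I: others=['C1=M'] -> C3=S, others downsized to S] -> [I,S,I,S] [MISS #2: read from I]
Op 3: C2 read [C2 read from I: others=['C1=S', 'C3=S'] -> C2=S, others downsized to S] -> [I,S,S,S] [MISS #3: read from I]
Op 4: C2 write [C2 write: invalidate ['C1=S', 'C3=S'] -> C2=M] -> [I,I,M,I] [MISS #4: write from S]
Op 5: C1 read [C1 read from I: others=['C2=M'] -> C1=S, others downsized to S] -> [I,S,S,I] [MISS #5: read from I]
Op 6: C1 write [C1 write: invalidate ['C2=S'] -> C1=M] -> [I,M,I,I] [MISS #6: write from S]
Op 7: C0 read [C0 read from I: others=['C1=M'] -> C0=S, others downsized to S] -> [S,S,I,I] [MISS #7: read from I]
Op 8: C2 read [C2 read from I: others=['C0=S', 'C1=S'] -> C2=S, others downsized to S] -> [S,S,S,I] [MISS #8: read from I]
Op 9: C2 write [C2 write: invalidate ['C0=S', 'C1=S'] -> C2=M] -> [I,I,M,I] [MISS #9: write from S]
Op 10: C1 write [C1 write: invalidate ['C2=M'] -> C1=M] -> [I,M,I,I] [MISS #10: write from I]
Op 11: C3 write [C3 write: invalidate ['C1=M'] -> C3=M] -> [I,I,I,M] [MISS #11: write from I]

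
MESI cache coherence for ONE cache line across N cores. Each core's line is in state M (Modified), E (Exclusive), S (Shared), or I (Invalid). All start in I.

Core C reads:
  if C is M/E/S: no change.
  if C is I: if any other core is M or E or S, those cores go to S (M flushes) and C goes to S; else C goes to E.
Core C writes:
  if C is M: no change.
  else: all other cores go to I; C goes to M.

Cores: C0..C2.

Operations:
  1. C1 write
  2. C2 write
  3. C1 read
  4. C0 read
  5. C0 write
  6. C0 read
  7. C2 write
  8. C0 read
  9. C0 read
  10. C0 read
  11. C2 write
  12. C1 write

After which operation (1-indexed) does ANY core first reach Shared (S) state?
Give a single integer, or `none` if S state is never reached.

Op 1: C1 write [C1 write: invalidate none -> C1=M] -> [I,M,I]
Op 2: C2 write [C2 write: invalidate ['C1=M'] -> C2=M] -> [I,I,M]
Op 3: C1 read [C1 read from I: others=['C2=M'] -> C1=S, others downsized to S] -> [I,S,S]
  -> First S state at op 3; remaining ops need not be traced.

Answer: 3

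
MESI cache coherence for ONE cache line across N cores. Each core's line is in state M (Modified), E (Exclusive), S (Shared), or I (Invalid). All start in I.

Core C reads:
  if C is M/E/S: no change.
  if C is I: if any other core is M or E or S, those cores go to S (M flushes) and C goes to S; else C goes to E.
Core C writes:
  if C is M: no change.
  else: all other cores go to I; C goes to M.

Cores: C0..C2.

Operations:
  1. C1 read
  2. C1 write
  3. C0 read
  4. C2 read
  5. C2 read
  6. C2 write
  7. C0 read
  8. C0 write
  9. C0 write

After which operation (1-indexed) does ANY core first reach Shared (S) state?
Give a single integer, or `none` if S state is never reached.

Answer: 3

Derivation:
Op 1: C1 read [C1 read from I: no other sharers -> C1=E (exclusive)] -> [I,E,I]
Op 2: C1 write [C1 write: invalidate none -> C1=M] -> [I,M,I]
Op 3: C0 read [C0 read from I: others=['C1=M'] -> C0=S, others downsized to S] -> [S,S,I]
  -> First S state at op 3; remaining ops need not be traced.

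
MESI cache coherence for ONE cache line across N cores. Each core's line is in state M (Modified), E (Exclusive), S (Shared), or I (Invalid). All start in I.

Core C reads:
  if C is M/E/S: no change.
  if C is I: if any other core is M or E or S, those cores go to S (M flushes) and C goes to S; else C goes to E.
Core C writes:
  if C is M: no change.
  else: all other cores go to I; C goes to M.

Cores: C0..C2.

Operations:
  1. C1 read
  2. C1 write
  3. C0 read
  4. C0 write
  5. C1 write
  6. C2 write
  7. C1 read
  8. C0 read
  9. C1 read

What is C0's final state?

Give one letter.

Answer: S

Derivation:
Op 1: C1 read [C1 read from I: no other sharers -> C1=E (exclusive)] -> [I,E,I]
Op 2: C1 write [C1 write: invalidate none -> C1=M] -> [I,M,I]
Op 3: C0 read [C0 read from I: others=['C1=M'] -> C0=S, others downsized to S] -> [S,S,I]
Op 4: C0 write [C0 write: invalidate ['C1=S'] -> C0=M] -> [M,I,I]
Op 5: C1 write [C1 write: invalidate ['C0=M'] -> C1=M] -> [I,M,I]
Op 6: C2 write [C2 write: invalidate ['C1=M'] -> C2=M] -> [I,I,M]
Op 7: C1 read [C1 read from I: others=['C2=M'] -> C1=S, others downsized to S] -> [I,S,S]
Op 8: C0 read [C0 read from I: others=['C1=S', 'C2=S'] -> C0=S, others downsized to S] -> [S,S,S]
Op 9: C1 read [C1 read: already in S, no change] -> [S,S,S]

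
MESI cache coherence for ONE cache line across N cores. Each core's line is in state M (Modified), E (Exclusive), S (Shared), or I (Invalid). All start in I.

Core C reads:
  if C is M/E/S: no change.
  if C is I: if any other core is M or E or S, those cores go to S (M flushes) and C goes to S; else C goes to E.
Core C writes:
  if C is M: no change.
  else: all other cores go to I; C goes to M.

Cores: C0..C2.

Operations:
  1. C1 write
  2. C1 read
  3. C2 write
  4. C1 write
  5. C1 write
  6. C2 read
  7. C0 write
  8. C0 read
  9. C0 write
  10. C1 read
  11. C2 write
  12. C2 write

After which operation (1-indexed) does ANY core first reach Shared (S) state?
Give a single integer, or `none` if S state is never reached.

Answer: 6

Derivation:
Op 1: C1 write [C1 write: invalidate none -> C1=M] -> [I,M,I]
Op 2: C1 read [C1 read: already in M, no change] -> [I,M,I]
Op 3: C2 write [C2 write: invalidate ['C1=M'] -> C2=M] -> [I,I,M]
Op 4: C1 write [C1 write: invalidate ['C2=M'] -> C1=M] -> [I,M,I]
Op 5: C1 write [C1 write: already M (modified), no change] -> [I,M,I]
Op 6: C2 read [C2 read from I: others=['C1=M'] -> C2=S, others downsized to S] -> [I,S,S]
  -> First S state at op 6; remaining ops need not be traced.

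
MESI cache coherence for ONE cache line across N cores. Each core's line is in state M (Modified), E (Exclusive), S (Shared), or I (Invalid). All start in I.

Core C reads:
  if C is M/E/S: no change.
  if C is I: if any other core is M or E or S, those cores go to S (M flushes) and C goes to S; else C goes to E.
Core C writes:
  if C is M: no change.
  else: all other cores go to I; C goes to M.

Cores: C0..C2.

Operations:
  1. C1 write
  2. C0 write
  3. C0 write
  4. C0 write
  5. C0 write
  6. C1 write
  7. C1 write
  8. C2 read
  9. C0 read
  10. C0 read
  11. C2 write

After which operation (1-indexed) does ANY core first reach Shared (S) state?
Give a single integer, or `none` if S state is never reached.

Op 1: C1 write [C1 write: invalidate none -> C1=M] -> [I,M,I]
Op 2: C0 write [C0 write: invalidate ['C1=M'] -> C0=M] -> [M,I,I]
Op 3: C0 write [C0 write: already M (modified), no change] -> [M,I,I]
Op 4: C0 write [C0 write: already M (modified), no change] -> [M,I,I]
Op 5: C0 write [C0 write: already M (modified), no change] -> [M,I,I]
Op 6: C1 write [C1 write: invalidate ['C0=M'] -> C1=M] -> [I,M,I]
Op 7: C1 write [C1 write: already M (modified), no change] -> [I,M,I]
Op 8: C2 read [C2 read from I: others=['C1=M'] -> C2=S, others downsized to S] -> [I,S,S]
  -> First S state at op 8; remaining ops need not be traced.

Answer: 8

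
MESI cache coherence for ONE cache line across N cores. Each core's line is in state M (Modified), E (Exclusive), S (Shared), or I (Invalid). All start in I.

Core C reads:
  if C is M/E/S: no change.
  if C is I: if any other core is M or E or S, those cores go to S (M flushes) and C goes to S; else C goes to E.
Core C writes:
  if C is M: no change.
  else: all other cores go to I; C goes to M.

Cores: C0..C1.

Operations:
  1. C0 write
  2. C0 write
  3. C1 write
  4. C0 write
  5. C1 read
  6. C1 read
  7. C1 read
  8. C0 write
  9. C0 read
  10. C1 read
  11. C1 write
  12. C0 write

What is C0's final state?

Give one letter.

Op 1: C0 write [C0 write: invalidate none -> C0=M] -> [M,I]
Op 2: C0 write [C0 write: already M (modified), no change] -> [M,I]
Op 3: C1 write [C1 write: invalidate ['C0=M'] -> C1=M] -> [I,M]
Op 4: C0 write [C0 write: invalidate ['C1=M'] -> C0=M] -> [M,I]
Op 5: C1 read [C1 read from I: others=['C0=M'] -> C1=S, others downsized to S] -> [S,S]
Op 6: C1 read [C1 read: already in S, no change] -> [S,S]
Op 7: C1 read [C1 read: already in S, no change] -> [S,S]
Op 8: C0 write [C0 write: invalidate ['C1=S'] -> C0=M] -> [M,I]
Op 9: C0 read [C0 read: already in M, no change] -> [M,I]
Op 10: C1 read [C1 read from I: others=['C0=M'] -> C1=S, others downsized to S] -> [S,S]
Op 11: C1 write [C1 write: invalidate ['C0=S'] -> C1=M] -> [I,M]
Op 12: C0 write [C0 write: invalidate ['C1=M'] -> C0=M] -> [M,I]

Answer: M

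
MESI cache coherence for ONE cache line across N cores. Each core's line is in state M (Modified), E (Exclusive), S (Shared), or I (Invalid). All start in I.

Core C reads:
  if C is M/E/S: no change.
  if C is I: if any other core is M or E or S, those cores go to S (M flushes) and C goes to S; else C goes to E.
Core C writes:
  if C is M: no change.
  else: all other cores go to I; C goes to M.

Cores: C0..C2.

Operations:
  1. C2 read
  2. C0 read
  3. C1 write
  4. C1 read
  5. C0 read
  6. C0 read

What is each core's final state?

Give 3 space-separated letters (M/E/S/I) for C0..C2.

Answer: S S I

Derivation:
Op 1: C2 read [C2 read from I: no other sharers -> C2=E (exclusive)] -> [I,I,E]
Op 2: C0 read [C0 read from I: others=['C2=E'] -> C0=S, others downsized to S] -> [S,I,S]
Op 3: C1 write [C1 write: invalidate ['C0=S', 'C2=S'] -> C1=M] -> [I,M,I]
Op 4: C1 read [C1 read: already in M, no change] -> [I,M,I]
Op 5: C0 read [C0 read from I: others=['C1=M'] -> C0=S, others downsized to S] -> [S,S,I]
Op 6: C0 read [C0 read: already in S, no change] -> [S,S,I]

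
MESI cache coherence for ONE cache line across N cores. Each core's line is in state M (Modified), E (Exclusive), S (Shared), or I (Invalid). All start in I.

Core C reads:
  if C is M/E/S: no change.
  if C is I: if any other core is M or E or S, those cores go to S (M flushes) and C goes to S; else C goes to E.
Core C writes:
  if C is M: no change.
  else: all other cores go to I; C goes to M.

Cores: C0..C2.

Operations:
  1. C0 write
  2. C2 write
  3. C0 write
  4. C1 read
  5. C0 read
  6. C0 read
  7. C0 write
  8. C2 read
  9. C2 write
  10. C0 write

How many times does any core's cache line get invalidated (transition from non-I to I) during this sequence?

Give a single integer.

Answer: 5

Derivation:
Op 1: C0 write [C0 write: invalidate none -> C0=M] -> [M,I,I] (invalidations this op: 0; running total: 0)
Op 2: C2 write [C2 write: invalidate ['C0=M'] -> C2=M] -> [I,I,M] (invalidations this op: 1; running total: 1)
Op 3: C0 write [C0 write: invalidate ['C2=M'] -> C0=M] -> [M,I,I] (invalidations this op: 1; running total: 2)
Op 4: C1 read [C1 read from I: others=['C0=M'] -> C1=S, others downsized to S] -> [S,S,I] (invalidations this op: 0; running total: 2)
Op 5: C0 read [C0 read: already in S, no change] -> [S,S,I] (invalidations this op: 0; running total: 2)
Op 6: C0 read [C0 read: already in S, no change] -> [S,S,I] (invalidations this op: 0; running total: 2)
Op 7: C0 write [C0 write: invalidate ['C1=S'] -> C0=M] -> [M,I,I] (invalidations this op: 1; running total: 3)
Op 8: C2 read [C2 read from I: others=['C0=M'] -> C2=S, others downsized to S] -> [S,I,S] (invalidations this op: 0; running total: 3)
Op 9: C2 write [C2 write: invalidate ['C0=S'] -> C2=M] -> [I,I,M] (invalidations this op: 1; running total: 4)
Op 10: C0 write [C0 write: invalidate ['C2=M'] -> C0=M] -> [M,I,I] (invalidations this op: 1; running total: 5)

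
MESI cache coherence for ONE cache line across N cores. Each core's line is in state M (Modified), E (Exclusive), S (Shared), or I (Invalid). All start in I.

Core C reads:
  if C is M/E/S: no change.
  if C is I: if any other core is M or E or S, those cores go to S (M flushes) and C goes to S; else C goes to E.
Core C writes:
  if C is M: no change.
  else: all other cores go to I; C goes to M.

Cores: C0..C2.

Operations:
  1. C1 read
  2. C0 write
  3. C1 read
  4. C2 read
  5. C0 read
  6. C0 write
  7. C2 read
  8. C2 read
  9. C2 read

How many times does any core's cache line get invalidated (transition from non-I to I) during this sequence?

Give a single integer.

Answer: 3

Derivation:
Op 1: C1 read [C1 read from I: no other sharers -> C1=E (exclusive)] -> [I,E,I] (invalidations this op: 0; running total: 0)
Op 2: C0 write [C0 write: invalidate ['C1=E'] -> C0=M] -> [M,I,I] (invalidations this op: 1; running total: 1)
Op 3: C1 read [C1 read from I: others=['C0=M'] -> C1=S, others downsized to S] -> [S,S,I] (invalidations this op: 0; running total: 1)
Op 4: C2 read [C2 read from I: others=['C0=S', 'C1=S'] -> C2=S, others downsized to S] -> [S,S,S] (invalidations this op: 0; running total: 1)
Op 5: C0 read [C0 read: already in S, no change] -> [S,S,S] (invalidations this op: 0; running total: 1)
Op 6: C0 write [C0 write: invalidate ['C1=S', 'C2=S'] -> C0=M] -> [M,I,I] (invalidations this op: 2; running total: 3)
Op 7: C2 read [C2 read from I: others=['C0=M'] -> C2=S, others downsized to S] -> [S,I,S] (invalidations this op: 0; running total: 3)
Op 8: C2 read [C2 read: already in S, no change] -> [S,I,S] (invalidations this op: 0; running total: 3)
Op 9: C2 read [C2 read: already in S, no change] -> [S,I,S] (invalidations this op: 0; running total: 3)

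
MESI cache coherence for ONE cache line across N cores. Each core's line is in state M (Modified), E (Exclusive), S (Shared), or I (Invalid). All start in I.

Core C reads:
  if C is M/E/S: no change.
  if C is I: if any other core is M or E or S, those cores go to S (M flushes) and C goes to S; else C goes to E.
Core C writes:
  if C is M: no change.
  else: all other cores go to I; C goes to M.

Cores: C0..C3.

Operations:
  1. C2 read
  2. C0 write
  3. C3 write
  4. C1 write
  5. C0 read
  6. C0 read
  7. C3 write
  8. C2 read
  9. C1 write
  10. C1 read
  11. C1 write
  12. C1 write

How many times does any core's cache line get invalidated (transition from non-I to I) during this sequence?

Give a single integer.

Op 1: C2 read [C2 read from I: no other sharers -> C2=E (exclusive)] -> [I,I,E,I] (invalidations this op: 0; running total: 0)
Op 2: C0 write [C0 write: invalidate ['C2=E'] -> C0=M] -> [M,I,I,I] (invalidations this op: 1; running total: 1)
Op 3: C3 write [C3 write: invalidate ['C0=M'] -> C3=M] -> [I,I,I,M] (invalidations this op: 1; running total: 2)
Op 4: C1 write [C1 write: invalidate ['C3=M'] -> C1=M] -> [I,M,I,I] (invalidations this op: 1; running total: 3)
Op 5: C0 read [C0 read from I: others=['C1=M'] -> C0=S, others downsized to S] -> [S,S,I,I] (invalidations this op: 0; running total: 3)
Op 6: C0 read [C0 read: already in S, no change] -> [S,S,I,I] (invalidations this op: 0; running total: 3)
Op 7: C3 write [C3 write: invalidate ['C0=S', 'C1=S'] -> C3=M] -> [I,I,I,M] (invalidations this op: 2; running total: 5)
Op 8: C2 read [C2 read from I: others=['C3=M'] -> C2=S, others downsized to S] -> [I,I,S,S] (invalidations this op: 0; running total: 5)
Op 9: C1 write [C1 write: invalidate ['C2=S', 'C3=S'] -> C1=M] -> [I,M,I,I] (invalidations this op: 2; running total: 7)
Op 10: C1 read [C1 read: already in M, no change] -> [I,M,I,I] (invalidations this op: 0; running total: 7)
Op 11: C1 write [C1 write: already M (modified), no change] -> [I,M,I,I] (invalidations this op: 0; running total: 7)
Op 12: C1 write [C1 write: already M (modified), no change] -> [I,M,I,I] (invalidations this op: 0; running total: 7)

Answer: 7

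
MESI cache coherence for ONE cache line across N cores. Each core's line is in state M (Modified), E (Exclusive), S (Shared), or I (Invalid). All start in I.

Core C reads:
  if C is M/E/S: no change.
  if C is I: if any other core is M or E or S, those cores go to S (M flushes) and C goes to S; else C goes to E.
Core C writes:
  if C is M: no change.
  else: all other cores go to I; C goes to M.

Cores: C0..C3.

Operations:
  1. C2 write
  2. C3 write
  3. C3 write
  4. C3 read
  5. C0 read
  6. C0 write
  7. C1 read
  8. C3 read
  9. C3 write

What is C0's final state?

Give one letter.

Op 1: C2 write [C2 write: invalidate none -> C2=M] -> [I,I,M,I]
Op 2: C3 write [C3 write: invalidate ['C2=M'] -> C3=M] -> [I,I,I,M]
Op 3: C3 write [C3 write: already M (modified), no change] -> [I,I,I,M]
Op 4: C3 read [C3 read: already in M, no change] -> [I,I,I,M]
Op 5: C0 read [C0 read from I: others=['C3=M'] -> C0=S, others downsized to S] -> [S,I,I,S]
Op 6: C0 write [C0 write: invalidate ['C3=S'] -> C0=M] -> [M,I,I,I]
Op 7: C1 read [C1 read from I: others=['C0=M'] -> C1=S, others downsized to S] -> [S,S,I,I]
Op 8: C3 read [C3 read from I: others=['C0=S', 'C1=S'] -> C3=S, others downsized to S] -> [S,S,I,S]
Op 9: C3 write [C3 write: invalidate ['C0=S', 'C1=S'] -> C3=M] -> [I,I,I,M]

Answer: I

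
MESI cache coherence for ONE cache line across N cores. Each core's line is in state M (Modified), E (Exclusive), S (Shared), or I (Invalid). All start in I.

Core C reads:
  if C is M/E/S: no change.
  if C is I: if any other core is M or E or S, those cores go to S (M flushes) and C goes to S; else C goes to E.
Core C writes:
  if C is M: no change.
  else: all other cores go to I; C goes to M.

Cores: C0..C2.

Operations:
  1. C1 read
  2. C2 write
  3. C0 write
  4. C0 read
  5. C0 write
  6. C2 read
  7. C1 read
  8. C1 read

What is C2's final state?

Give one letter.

Op 1: C1 read [C1 read from I: no other sharers -> C1=E (exclusive)] -> [I,E,I]
Op 2: C2 write [C2 write: invalidate ['C1=E'] -> C2=M] -> [I,I,M]
Op 3: C0 write [C0 write: invalidate ['C2=M'] -> C0=M] -> [M,I,I]
Op 4: C0 read [C0 read: already in M, no change] -> [M,I,I]
Op 5: C0 write [C0 write: already M (modified), no change] -> [M,I,I]
Op 6: C2 read [C2 read from I: others=['C0=M'] -> C2=S, others downsized to S] -> [S,I,S]
Op 7: C1 read [C1 read from I: others=['C0=S', 'C2=S'] -> C1=S, others downsized to S] -> [S,S,S]
Op 8: C1 read [C1 read: already in S, no change] -> [S,S,S]

Answer: S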